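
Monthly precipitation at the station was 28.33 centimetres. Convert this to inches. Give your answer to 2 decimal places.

1 cm = 0.393701 in, so 28.33 × 0.393701 = 11.15 in.

11.15 in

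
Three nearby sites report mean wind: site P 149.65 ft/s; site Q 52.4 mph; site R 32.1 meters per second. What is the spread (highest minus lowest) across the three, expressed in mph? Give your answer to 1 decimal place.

49.6 mph

site P: 149.65 ft/s = 102.034 mph.
site R: 32.1 m/s = 71.806 mph.
Spread: 102.034 − 52.400 = 49.6 mph.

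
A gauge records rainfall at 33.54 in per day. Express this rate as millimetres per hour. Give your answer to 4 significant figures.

35.50 mm/hour

33.54 in/day × 25.4 mm/in × 0.0416667 day/hour = 35.50 mm/hour.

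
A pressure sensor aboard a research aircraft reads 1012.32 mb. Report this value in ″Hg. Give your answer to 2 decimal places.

1 mb = 0.02953 inHg, so 1012.32 × 0.02953 = 29.89 inHg.

29.89 inHg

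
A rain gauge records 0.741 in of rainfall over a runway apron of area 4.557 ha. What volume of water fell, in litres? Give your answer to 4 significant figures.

Depth: 0.741 in × 25.4 = 18.8214 mm.
Area: 4.557 ha = 45570 m².
1 mm over 1 m² is 1 L, so volume = 18.8214 × 45570 = 857691.2 L ≈ 857700 L.

857700 litres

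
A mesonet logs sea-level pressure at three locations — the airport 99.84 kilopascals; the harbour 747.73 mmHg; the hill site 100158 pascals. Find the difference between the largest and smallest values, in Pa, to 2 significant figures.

470 Pa

the airport: 99.84 kPa = 99840.00 Pa.
the harbour: 747.73 mmHg = 99689.15 Pa.
Spread: 100158.00 − 99689.15 = 470 Pa.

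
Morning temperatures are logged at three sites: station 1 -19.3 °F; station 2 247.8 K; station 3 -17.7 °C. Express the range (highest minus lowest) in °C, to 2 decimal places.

station 1: -19.3 °F = -28.500 °C.
station 2: 247.8 K = -25.350 °C.
Spread: (-17.700) − (-28.500) = 10.800 °C.

10.80 °C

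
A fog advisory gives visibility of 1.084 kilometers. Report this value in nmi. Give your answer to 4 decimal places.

1 km = 0.539957 nmi, so 1.084 × 0.539957 = 0.5853 nmi.

0.5853 nmi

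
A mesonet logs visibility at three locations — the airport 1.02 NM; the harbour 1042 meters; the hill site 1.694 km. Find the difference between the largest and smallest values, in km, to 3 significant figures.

0.847 km

the airport: 1.02 nmi = 1.88904 km.
the harbour: 1042 m = 1.04200 km.
Spread: 1.88904 − 1.04200 = 0.847 km.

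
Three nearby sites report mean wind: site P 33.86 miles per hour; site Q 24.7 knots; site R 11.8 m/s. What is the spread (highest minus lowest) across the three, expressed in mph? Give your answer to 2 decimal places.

7.46 mph

site Q: 24.7 kt = 28.4243 mph.
site R: 11.8 m/s = 26.3958 mph.
Spread: 33.8600 − 26.3958 = 7.46 mph.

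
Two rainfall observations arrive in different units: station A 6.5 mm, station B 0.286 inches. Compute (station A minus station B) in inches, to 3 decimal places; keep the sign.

-0.030 in

station A: 6.5 mm = 0.25591 in.
Difference: 0.25591 − 0.28600 = -0.030 in.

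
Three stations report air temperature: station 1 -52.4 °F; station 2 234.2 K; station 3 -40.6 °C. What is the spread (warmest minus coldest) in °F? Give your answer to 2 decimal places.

14.29 °F

station 1: -52.4 °F = -46.889 °C.
station 2: 234.2 K = -38.950 °C.
Spread: (-38.950) − (-46.889) = 7.939 °C = 14.29 °F.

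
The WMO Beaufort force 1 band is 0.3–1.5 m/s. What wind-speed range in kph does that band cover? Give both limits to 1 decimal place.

1.1 to 5.4 km/h

0.3–1.5 m/s × 3.6 = 1.1–5.4 km/h.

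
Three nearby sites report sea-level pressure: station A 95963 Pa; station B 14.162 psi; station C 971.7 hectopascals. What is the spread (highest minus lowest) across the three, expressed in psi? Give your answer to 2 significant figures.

0.24 psi

station A: 95963 Pa = 13.9183 psi.
station C: 971.7 hPa = 14.0933 psi.
Spread: 14.1620 − 13.9183 = 0.24 psi.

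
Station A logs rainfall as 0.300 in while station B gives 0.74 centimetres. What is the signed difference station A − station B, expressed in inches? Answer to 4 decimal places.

0.0087 in

station B: 0.74 cm = 0.291339 in.
Difference: 0.300000 − 0.291339 = 0.0087 in.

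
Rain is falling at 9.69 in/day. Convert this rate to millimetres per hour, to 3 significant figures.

9.69 in/day × 25.4 mm/in × 0.0416667 day/hour = 10.3 mm/hour.

10.3 mm/hour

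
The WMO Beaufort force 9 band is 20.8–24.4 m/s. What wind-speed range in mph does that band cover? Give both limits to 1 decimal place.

20.8–24.4 m/s × 2.237 = 46.5–54.6 mph.

46.5 to 54.6 mph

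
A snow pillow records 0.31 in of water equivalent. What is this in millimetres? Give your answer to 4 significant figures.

7.874 mm

1 in = 25.4 mm, so 0.31 × 25.4 = 7.874 mm.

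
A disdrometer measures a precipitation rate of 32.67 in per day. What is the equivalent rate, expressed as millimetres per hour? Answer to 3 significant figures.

34.6 mm/hour

32.67 in/day × 25.4 mm/in × 0.0416667 day/hour = 34.6 mm/hour.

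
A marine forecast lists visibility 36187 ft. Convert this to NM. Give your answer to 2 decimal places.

1 ft = 0.000164579 nmi, so 36187 × 0.000164579 = 5.96 nmi.

5.96 nmi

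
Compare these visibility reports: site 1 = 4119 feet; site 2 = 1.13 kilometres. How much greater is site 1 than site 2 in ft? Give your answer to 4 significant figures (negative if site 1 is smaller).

411.7 ft

site 2: 1.13 km = 3707.349 ft.
Difference: 4119.000 − 3707.349 = 411.7 ft.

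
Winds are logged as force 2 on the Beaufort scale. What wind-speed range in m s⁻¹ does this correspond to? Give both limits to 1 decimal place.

1.6 to 3.3 m/s

Beaufort 2 (light breeze) spans 1.6–3.3 m/s.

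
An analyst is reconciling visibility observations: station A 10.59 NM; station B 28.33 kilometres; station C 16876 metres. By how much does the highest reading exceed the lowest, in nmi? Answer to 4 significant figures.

6.185 nmi

station B: 28.33 km = 15.29698 nmi.
station C: 16876 m = 9.11231 nmi.
Spread: 15.29698 − 9.11231 = 6.185 nmi.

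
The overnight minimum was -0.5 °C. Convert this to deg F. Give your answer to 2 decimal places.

31.10 °F

°F = °C × 9/5 + 32 = -0.5 × 1.8 + 32 = 31.10 °F.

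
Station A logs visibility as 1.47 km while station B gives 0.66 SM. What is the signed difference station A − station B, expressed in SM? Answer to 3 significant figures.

station A: 1.47 km = 0.91342 SM.
Difference: 0.91342 − 0.66000 = 0.253 SM.

0.253 SM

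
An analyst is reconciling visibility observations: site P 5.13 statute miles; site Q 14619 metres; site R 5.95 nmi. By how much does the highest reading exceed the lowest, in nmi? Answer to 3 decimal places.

site P: 5.13 SM = 4.45785 nmi.
site Q: 14619 m = 7.89363 nmi.
Spread: 7.89363 − 4.45785 = 3.436 nmi.

3.436 nmi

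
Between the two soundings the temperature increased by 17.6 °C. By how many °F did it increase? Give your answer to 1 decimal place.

31.7 °F

For a temperature change the 32° offset cancels: Δ°F = 17.6 × 1.8 = 31.7 °F.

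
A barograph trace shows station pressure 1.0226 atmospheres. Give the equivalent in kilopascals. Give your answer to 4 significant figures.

1 atm = 101.325 kPa, so 1.0226 × 101.325 = 103.6 kPa.

103.6 kPa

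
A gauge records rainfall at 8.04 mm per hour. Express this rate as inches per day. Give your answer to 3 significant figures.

8.04 mm/hour × 0.0393701 in/mm × 24 hour/day = 7.60 in/day.

7.60 in/day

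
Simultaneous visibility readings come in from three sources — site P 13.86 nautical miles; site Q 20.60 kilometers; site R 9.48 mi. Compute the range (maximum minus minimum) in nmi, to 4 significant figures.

site Q: 20.60 km = 11.12311 nmi.
site R: 9.48 SM = 8.23789 nmi.
Spread: 13.86000 − 8.23789 = 5.622 nmi.

5.622 nmi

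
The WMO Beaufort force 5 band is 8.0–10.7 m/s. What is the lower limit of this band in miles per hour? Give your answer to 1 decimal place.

8.0–10.7 m/s × 2.237 = 17.9–23.9 mph.

17.9 mph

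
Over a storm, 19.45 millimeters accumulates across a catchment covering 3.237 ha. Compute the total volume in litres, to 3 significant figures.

Area: 3.237 ha = 32370 m².
1 mm over 1 m² is 1 L, so volume = 19.45 × 32370 = 629596.5 L ≈ 630000 L.

630000 litres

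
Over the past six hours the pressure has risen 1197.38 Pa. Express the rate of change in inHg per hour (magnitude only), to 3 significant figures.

0.0589 inHg per hour

1197.38 Pa / 6 h × 0.0002953 inHg/Pa = 0.0589 inHg/h.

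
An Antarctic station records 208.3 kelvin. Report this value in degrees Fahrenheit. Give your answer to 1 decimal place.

-84.7 °F

First to °C: -64.85 °C.
Then to °F: -84.7 °F.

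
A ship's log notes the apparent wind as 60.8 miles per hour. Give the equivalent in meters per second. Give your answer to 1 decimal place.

1 mph = 0.44704 m/s, so 60.8 × 0.44704 = 27.2 m/s.

27.2 m/s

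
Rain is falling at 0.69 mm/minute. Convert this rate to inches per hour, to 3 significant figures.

0.69 mm/minute × 0.0393701 in/mm × 60 minute/hour = 1.63 in/hour.

1.63 in/hour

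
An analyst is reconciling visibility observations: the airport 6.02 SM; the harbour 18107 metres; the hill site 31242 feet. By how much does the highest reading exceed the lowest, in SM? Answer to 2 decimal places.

the harbour: 18107 m = 11.2512 SM.
the hill site: 31242 ft = 5.9170 SM.
Spread: 11.2512 − 5.9170 = 5.33 SM.

5.33 SM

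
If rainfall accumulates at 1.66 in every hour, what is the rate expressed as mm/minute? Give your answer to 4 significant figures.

0.7027 mm/minute

1.66 in/hour × 25.4 mm/in × 0.0166667 hour/minute = 0.7027 mm/minute.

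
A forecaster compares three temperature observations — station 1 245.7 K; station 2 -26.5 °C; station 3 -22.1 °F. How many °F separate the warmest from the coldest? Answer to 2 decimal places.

station 1: 245.7 K = -27.450 °C.
station 3: -22.1 °F = -30.056 °C.
Spread: (-26.500) − (-30.056) = 3.556 °C = 6.40 °F.

6.40 °F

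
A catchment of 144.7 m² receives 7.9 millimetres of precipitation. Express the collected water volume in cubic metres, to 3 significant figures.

1.14 cubic metres

1 mm over 1 m² is 1 L, so volume = 7.9 × 144.7 = 1143.13 L = 1.14 m³.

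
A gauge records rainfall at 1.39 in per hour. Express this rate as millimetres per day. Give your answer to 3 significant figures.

1.39 in/hour × 25.4 mm/in × 24 hour/day = 847 mm/day.

847 mm/day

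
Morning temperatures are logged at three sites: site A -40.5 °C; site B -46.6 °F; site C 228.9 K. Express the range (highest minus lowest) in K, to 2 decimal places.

3.75 K

site B: -46.6 °F = -43.667 °C.
site C: 228.9 K = -44.250 °C.
Spread: (-40.500) − (-44.250) = 3.750 °C.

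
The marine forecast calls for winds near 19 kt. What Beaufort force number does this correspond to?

Beaufort force 5

19 kt lies in the Beaufort 5 band (fresh breeze, 17–21 kt).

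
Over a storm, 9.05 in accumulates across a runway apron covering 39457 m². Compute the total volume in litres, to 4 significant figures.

Depth: 9.05 in × 25.4 = 229.87 mm.
1 mm over 1 m² is 1 L, so volume = 229.87 × 39457 = 9069980.6 L ≈ 9070000 L.

9070000 litres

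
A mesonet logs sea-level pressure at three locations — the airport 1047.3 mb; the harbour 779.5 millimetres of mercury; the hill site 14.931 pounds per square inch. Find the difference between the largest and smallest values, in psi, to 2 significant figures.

the airport: 1047.3 mb = 15.1898 psi.
the harbour: 779.5 mmHg = 15.0730 psi.
Spread: 15.1898 − 14.9310 = 0.26 psi.

0.26 psi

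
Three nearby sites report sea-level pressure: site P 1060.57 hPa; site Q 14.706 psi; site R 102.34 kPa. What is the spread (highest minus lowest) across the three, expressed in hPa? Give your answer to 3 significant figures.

46.6 hPa

site Q: 14.706 psi = 1013.943 hPa.
site R: 102.34 kPa = 1023.400 hPa.
Spread: 1060.570 − 1013.943 = 46.6 hPa.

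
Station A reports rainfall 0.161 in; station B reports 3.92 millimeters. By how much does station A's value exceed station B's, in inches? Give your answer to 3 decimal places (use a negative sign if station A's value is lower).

0.007 in

station B: 3.92 mm = 0.15433 in.
Difference: 0.16100 − 0.15433 = 0.007 in.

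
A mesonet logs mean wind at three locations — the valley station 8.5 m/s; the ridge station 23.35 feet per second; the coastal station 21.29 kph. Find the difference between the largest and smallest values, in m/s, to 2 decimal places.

2.59 m/s

the ridge station: 23.35 ft/s = 7.1171 m/s.
the coastal station: 21.29 km/h = 5.9139 m/s.
Spread: 8.5000 − 5.9139 = 2.59 m/s.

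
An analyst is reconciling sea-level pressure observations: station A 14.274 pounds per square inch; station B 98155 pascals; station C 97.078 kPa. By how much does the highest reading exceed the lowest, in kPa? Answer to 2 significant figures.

1.3 kPa

station A: 14.274 psi = 98.416 kPa.
station B: 98155 Pa = 98.155 kPa.
Spread: 98.416 − 97.078 = 1.3 kPa.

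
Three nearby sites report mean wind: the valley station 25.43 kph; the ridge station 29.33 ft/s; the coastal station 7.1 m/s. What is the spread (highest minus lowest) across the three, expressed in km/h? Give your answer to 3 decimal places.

6.753 km/h

the ridge station: 29.33 ft/s = 32.18322 km/h.
the coastal station: 7.1 m/s = 25.56000 km/h.
Spread: 32.18322 − 25.43000 = 6.753 km/h.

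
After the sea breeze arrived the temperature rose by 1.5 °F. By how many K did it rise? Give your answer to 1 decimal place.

0.8 K

A change of 1 °C equals a change of 1.8 °F: ΔK = 1.5 × 0.5556 = 0.8 K.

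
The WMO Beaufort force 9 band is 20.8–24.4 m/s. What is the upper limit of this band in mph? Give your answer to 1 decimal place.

54.6 mph

20.8–24.4 m/s × 2.237 = 46.5–54.6 mph.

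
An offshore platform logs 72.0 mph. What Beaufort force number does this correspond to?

Beaufort force 11

72.0 mph = 32.2 m/s, which is Beaufort 11 (violent storm, 28.5–32.6 m/s).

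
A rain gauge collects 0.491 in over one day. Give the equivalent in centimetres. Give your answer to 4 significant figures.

1 in = 2.54 cm, so 0.491 × 2.54 = 1.247 cm.

1.247 cm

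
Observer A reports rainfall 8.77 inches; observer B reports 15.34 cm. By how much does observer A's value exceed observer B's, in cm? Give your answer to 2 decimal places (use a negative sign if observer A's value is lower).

6.94 cm

observer A: 8.77 in = 22.2758 cm.
Difference: 22.2758 − 15.3400 = 6.94 cm.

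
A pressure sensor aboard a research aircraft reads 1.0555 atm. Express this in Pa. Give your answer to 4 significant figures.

1 atm = 101325 Pa, so 1.0555 × 101325 = 106900 Pa.

106900 Pa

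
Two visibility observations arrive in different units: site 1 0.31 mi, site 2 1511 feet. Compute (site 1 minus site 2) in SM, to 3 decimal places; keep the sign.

site 2: 1511 ft = 0.28617 SM.
Difference: 0.31000 − 0.28617 = 0.024 SM.

0.024 SM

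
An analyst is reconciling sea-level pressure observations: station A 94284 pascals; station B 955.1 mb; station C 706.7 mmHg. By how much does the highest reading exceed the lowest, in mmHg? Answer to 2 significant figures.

station A: 94284 Pa = 707.188 mmHg.
station B: 955.1 mb = 716.384 mmHg.
Spread: 716.384 − 706.700 = 9.7 mmHg.

9.7 mmHg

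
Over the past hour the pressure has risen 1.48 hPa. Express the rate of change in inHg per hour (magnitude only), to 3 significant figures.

0.0437 inHg per hour

1.48 hPa / 1 h × 0.02953 inHg/hPa = 0.0437 inHg/h.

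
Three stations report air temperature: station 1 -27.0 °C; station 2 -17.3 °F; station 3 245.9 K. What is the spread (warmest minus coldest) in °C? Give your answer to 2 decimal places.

0.39 °C

station 2: -17.3 °F = -27.389 °C.
station 3: 245.9 K = -27.250 °C.
Spread: (-27.000) − (-27.389) = 0.389 °C.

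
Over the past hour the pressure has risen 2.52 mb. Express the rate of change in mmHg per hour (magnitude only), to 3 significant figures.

1.89 mmHg per hour

2.52 mb / 1 h × 0.750062 mmHg/mb = 1.89 mmHg/h.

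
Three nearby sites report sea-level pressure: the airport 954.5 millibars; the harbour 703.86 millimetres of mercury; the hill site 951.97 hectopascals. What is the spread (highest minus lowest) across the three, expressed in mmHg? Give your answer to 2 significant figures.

the airport: 954.5 mb = 715.93 mmHg.
the hill site: 951.97 hPa = 714.04 mmHg.
Spread: 715.93 − 703.86 = 12 mmHg.

12 mmHg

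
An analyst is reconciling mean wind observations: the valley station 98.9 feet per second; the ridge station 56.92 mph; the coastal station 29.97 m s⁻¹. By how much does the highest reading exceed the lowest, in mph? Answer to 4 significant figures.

the valley station: 98.9 ft/s = 67.4318 mph.
the coastal station: 29.97 m/s = 67.0410 mph.
Spread: 67.4318 − 56.9200 = 10.51 mph.

10.51 mph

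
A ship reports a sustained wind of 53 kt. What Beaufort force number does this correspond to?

53 kt lies in the Beaufort 10 band (storm, 48–55 kt).

Beaufort force 10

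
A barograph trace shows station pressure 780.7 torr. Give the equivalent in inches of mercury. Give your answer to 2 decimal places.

1 mmHg = 0.0393701 inHg, so 780.7 × 0.0393701 = 30.74 inHg.

30.74 inHg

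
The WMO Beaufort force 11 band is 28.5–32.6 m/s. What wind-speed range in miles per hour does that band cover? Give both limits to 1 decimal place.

28.5–32.6 m/s × 2.237 = 63.8–72.9 mph.

63.8 to 72.9 mph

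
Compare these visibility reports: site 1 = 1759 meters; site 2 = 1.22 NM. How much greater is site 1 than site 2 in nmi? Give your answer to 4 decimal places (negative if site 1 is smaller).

-0.2702 nmi

site 1: 1759 m = 0.949784 nmi.
Difference: 0.949784 − 1.220000 = -0.2702 nmi.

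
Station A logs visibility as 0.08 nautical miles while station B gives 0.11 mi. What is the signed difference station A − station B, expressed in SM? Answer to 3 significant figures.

-0.0179 SM

station A: 0.08 nmi = 0.092062 SM.
Difference: 0.092062 − 0.110000 = -0.0179 SM.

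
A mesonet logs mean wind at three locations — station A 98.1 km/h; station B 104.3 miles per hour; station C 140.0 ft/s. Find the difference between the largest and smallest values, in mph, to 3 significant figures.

station A: 98.1 km/h = 60.957 mph.
station C: 140.0 ft/s = 95.455 mph.
Spread: 104.300 − 60.957 = 43.3 mph.

43.3 mph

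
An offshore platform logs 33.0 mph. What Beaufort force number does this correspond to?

Beaufort force 7

33.0 mph = 14.8 m/s, which is Beaufort 7 (near gale, 13.9–17.1 m/s).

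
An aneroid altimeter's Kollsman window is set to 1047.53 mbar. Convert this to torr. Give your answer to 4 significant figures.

785.7 mmHg

1 mb = 0.750062 mmHg, so 1047.53 × 0.750062 = 785.7 mmHg.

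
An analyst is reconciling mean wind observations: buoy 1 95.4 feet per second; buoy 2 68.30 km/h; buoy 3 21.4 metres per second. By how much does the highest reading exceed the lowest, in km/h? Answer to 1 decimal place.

buoy 1: 95.4 ft/s = 104.681 km/h.
buoy 3: 21.4 m/s = 77.040 km/h.
Spread: 104.681 − 68.300 = 36.4 km/h.

36.4 km/h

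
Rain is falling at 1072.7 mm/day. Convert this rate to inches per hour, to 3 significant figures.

1072.7 mm/day × 0.0393701 in/mm × 0.0416667 day/hour = 1.76 in/hour.

1.76 in/hour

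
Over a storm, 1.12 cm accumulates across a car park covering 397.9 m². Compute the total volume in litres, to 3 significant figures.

4460 litres

Depth: 1.12 cm × 10 = 11.2 mm.
1 mm over 1 m² is 1 L, so volume = 11.2 × 397.9 = 4456.48 L ≈ 4460 L.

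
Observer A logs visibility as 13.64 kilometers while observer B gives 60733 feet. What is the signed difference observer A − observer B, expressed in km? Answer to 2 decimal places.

observer B: 60733 ft = 18.5114 km.
Difference: 13.6400 − 18.5114 = -4.87 km.

-4.87 km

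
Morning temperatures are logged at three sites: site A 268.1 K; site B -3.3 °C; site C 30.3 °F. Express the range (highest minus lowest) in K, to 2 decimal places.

site A: 268.1 K = -5.050 °C.
site C: 30.3 °F = -0.944 °C.
Spread: (-0.944) − (-5.050) = 4.106 °C.

4.11 K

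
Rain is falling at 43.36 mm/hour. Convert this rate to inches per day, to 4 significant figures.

43.36 mm/hour × 0.0393701 in/mm × 24 hour/day = 40.97 in/day.

40.97 in/day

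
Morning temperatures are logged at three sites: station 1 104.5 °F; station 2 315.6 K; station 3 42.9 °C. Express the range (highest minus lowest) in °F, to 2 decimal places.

station 1: 104.5 °F = 40.278 °C.
station 2: 315.6 K = 42.450 °C.
Spread: 42.900 − 40.278 = 2.622 °C = 4.72 °F.

4.72 °F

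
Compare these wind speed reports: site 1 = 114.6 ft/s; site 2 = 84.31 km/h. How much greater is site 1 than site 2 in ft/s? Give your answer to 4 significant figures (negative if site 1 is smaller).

site 2: 84.31 km/h = 76.8354 ft/s.
Difference: 114.6000 − 76.8354 = 37.76 ft/s.

37.76 ft/s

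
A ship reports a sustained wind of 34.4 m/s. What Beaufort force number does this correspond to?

34.4 m/s lies in the Beaufort 12 band (hurricane force, ≥32.7 m/s).

Beaufort force 12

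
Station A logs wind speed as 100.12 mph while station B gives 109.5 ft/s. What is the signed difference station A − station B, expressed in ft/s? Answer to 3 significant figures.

station A: 100.12 mph = 146.843 ft/s.
Difference: 146.843 − 109.500 = 37.3 ft/s.

37.3 ft/s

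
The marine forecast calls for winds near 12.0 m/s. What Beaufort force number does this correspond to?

Beaufort force 6

12.0 m/s lies in the Beaufort 6 band (strong breeze, 10.8–13.8 m/s).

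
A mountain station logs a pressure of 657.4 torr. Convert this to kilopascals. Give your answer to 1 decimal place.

87.6 kPa

1 mmHg = 0.133322 kPa, so 657.4 × 0.133322 = 87.6 kPa.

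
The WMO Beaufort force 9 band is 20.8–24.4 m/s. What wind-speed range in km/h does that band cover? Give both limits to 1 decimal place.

74.9 to 87.8 km/h

20.8–24.4 m/s × 3.6 = 74.9–87.8 km/h.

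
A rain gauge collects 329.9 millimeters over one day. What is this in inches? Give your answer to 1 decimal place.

13.0 in

1 mm = 0.0393701 in, so 329.9 × 0.0393701 = 13.0 in.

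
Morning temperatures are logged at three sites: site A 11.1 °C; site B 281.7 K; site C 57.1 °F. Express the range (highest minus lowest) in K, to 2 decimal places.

5.39 K

site B: 281.7 K = 8.550 °C.
site C: 57.1 °F = 13.944 °C.
Spread: 13.944 − 8.550 = 5.394 °C.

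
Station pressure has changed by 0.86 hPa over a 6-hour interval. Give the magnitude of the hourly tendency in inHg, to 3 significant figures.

0.00423 inHg per hour

0.86 hPa / 6 h × 0.02953 inHg/hPa = 0.00423 inHg/h.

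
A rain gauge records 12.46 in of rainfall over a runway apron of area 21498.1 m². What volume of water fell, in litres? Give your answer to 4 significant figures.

Depth: 12.46 in × 25.4 = 316.484 mm.
1 mm over 1 m² is 1 L, so volume = 316.484 × 21498.1 = 6803804.7 L ≈ 6804000 L.

6804000 litres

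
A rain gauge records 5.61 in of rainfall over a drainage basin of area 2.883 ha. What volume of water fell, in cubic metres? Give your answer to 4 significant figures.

Depth: 5.61 in × 25.4 = 142.494 mm.
Area: 2.883 ha = 28830 m².
1 mm over 1 m² is 1 L, so volume = 142.494 × 28830 = 4108102 L = 4108 m³.

4108 cubic metres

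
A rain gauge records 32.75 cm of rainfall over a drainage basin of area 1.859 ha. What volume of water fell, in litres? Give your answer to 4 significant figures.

Depth: 32.75 cm × 10 = 327.5 mm.
Area: 1.859 ha = 18590 m².
1 mm over 1 m² is 1 L, so volume = 327.5 × 18590 = 6088225 L ≈ 6088000 L.

6088000 litres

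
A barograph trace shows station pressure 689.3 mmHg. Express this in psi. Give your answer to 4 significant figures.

13.33 psi

1 mmHg = 0.0193368 psi, so 689.3 × 0.0193368 = 13.33 psi.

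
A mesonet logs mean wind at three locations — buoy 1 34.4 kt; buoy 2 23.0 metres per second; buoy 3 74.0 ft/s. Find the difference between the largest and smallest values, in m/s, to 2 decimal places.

5.30 m/s

buoy 1: 34.4 kt = 17.6969 m/s.
buoy 3: 74.0 ft/s = 22.5552 m/s.
Spread: 23.0000 − 17.6969 = 5.30 m/s.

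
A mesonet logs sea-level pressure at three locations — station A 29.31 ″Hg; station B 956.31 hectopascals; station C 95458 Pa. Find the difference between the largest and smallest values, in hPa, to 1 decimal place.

38.0 hPa

station A: 29.31 inHg = 992.551 hPa.
station C: 95458 Pa = 954.580 hPa.
Spread: 992.551 − 954.580 = 38.0 hPa.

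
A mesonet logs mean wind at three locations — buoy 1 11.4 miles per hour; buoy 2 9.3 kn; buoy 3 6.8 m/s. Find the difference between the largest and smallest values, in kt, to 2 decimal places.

buoy 1: 11.4 mph = 9.9063 kt.
buoy 3: 6.8 m/s = 13.2181 kt.
Spread: 13.2181 − 9.3000 = 3.92 kt.

3.92 kt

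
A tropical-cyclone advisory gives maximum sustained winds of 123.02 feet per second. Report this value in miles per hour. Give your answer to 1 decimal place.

83.9 mph

1 ft/s = 0.681818 mph, so 123.02 × 0.681818 = 83.9 mph.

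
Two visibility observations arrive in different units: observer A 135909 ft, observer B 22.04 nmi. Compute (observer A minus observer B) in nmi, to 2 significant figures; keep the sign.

0.33 nmi

observer A: 135909 ft = 22.3677 nmi.
Difference: 22.3677 − 22.0400 = 0.33 nmi.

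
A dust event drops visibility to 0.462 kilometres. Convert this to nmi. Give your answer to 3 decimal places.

0.249 nmi

1 km = 0.539957 nmi, so 0.462 × 0.539957 = 0.249 nmi.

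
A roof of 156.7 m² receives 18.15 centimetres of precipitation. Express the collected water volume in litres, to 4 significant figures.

Depth: 18.15 cm × 10 = 181.5 mm.
1 mm over 1 m² is 1 L, so volume = 181.5 × 156.7 = 28441.05 L ≈ 28440 L.

28440 litres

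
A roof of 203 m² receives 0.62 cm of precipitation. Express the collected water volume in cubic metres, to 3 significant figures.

1.26 cubic metres

Depth: 0.62 cm × 10 = 6.2 mm.
1 mm over 1 m² is 1 L, so volume = 6.2 × 203 = 1258.6 L = 1.26 m³.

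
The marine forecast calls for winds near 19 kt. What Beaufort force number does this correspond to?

19 kt lies in the Beaufort 5 band (fresh breeze, 17–21 kt).

Beaufort force 5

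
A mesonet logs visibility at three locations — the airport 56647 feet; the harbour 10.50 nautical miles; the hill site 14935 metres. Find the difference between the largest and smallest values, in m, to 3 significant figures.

the airport: 56647 ft = 17266.01 m.
the harbour: 10.50 nmi = 19446.00 m.
Spread: 19446.00 − 14935.00 = 4510 m.

4510 m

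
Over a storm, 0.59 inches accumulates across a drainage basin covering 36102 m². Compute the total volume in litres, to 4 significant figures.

Depth: 0.59 in × 25.4 = 14.986 mm.
1 mm over 1 m² is 1 L, so volume = 14.986 × 36102 = 541024.57 L ≈ 541000 L.

541000 litres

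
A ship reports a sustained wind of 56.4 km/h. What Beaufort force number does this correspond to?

56.4 km/h = 15.7 m/s, which is Beaufort 7 (near gale, 13.9–17.1 m/s).

Beaufort force 7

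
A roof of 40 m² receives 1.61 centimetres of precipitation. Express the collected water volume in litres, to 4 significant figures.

644.0 litres

Depth: 1.61 cm × 10 = 16.1 mm.
1 mm over 1 m² is 1 L, so volume = 16.1 × 40 = 644 L ≈ 644.0 L.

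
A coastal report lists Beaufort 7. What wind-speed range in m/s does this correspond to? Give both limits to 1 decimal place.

13.9 to 17.1 m/s

Beaufort 7 (near gale) spans 13.9–17.1 m/s.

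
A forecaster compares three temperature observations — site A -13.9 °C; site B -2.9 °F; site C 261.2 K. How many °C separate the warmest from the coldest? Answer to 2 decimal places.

7.44 °C

site B: -2.9 °F = -19.389 °C.
site C: 261.2 K = -11.950 °C.
Spread: (-11.950) − (-19.389) = 7.439 °C.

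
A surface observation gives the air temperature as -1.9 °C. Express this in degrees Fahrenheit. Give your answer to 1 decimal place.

28.6 °F

°F = °C × 9/5 + 32 = -1.9 × 1.8 + 32 = 28.6 °F.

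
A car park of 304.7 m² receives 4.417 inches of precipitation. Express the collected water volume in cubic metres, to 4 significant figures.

34.18 cubic metres

Depth: 4.417 in × 25.4 = 112.1918 mm.
1 mm over 1 m² is 1 L, so volume = 112.1918 × 304.7 = 34184.841 L = 34.18 m³.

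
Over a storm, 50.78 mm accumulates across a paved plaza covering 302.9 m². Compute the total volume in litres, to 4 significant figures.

15380 litres

1 mm over 1 m² is 1 L, so volume = 50.78 × 302.9 = 15381.262 L ≈ 15380 L.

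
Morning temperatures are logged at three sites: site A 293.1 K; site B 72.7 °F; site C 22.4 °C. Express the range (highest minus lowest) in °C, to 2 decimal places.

2.66 °C

site A: 293.1 K = 19.950 °C.
site B: 72.7 °F = 22.611 °C.
Spread: 22.611 − 19.950 = 2.661 °C.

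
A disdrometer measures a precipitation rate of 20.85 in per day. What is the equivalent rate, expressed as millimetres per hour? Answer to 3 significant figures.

22.1 mm/hour

20.85 in/day × 25.4 mm/in × 0.0416667 day/hour = 22.1 mm/hour.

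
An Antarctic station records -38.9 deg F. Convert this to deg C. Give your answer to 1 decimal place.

-39.4 °C

°C = (°F − 32) × 5/9 = (-38.9 − 32) / 1.8 = -39.4 °C.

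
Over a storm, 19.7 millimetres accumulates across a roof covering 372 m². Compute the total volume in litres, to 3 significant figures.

1 mm over 1 m² is 1 L, so volume = 19.7 × 372 = 7328.4 L ≈ 7330 L.

7330 litres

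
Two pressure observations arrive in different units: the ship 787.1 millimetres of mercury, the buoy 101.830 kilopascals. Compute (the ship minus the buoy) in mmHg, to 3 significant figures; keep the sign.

the buoy: 101.830 kPa = 763.788 mmHg.
Difference: 787.100 − 763.788 = 23.3 mmHg.

23.3 mmHg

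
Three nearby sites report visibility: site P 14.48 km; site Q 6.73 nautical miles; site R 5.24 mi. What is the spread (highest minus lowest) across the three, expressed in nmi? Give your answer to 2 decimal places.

3.27 nmi

site P: 14.48 km = 7.8186 nmi.
site R: 5.24 SM = 4.5534 nmi.
Spread: 7.8186 − 4.5534 = 3.27 nmi.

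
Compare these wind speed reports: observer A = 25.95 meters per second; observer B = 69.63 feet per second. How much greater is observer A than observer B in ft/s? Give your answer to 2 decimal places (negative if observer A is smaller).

observer A: 25.95 m/s = 85.1378 ft/s.
Difference: 85.1378 − 69.6300 = 15.51 ft/s.

15.51 ft/s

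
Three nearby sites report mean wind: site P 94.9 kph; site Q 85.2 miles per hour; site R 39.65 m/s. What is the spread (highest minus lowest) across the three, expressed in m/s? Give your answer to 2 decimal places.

13.29 m/s

site P: 94.9 km/h = 26.3611 m/s.
site Q: 85.2 mph = 38.0878 m/s.
Spread: 39.6500 − 26.3611 = 13.29 m/s.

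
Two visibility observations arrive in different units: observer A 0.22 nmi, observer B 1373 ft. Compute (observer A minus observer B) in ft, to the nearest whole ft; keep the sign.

observer A: 0.22 nmi = 1336.75 ft.
Difference: 1336.75 − 1373.00 = -36 ft.

-36 ft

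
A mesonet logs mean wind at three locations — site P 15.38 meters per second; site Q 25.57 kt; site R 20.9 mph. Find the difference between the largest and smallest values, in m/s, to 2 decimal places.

site Q: 25.57 kt = 13.1543 m/s.
site R: 20.9 mph = 9.3431 m/s.
Spread: 15.3800 − 9.3431 = 6.04 m/s.

6.04 m/s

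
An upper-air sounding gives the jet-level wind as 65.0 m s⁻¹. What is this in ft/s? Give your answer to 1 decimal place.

213.3 ft/s

1 m/s = 3.28084 ft/s, so 65.0 × 3.28084 = 213.3 ft/s.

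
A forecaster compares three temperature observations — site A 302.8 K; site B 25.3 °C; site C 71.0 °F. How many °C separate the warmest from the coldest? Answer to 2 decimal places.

7.98 °C

site A: 302.8 K = 29.650 °C.
site C: 71.0 °F = 21.667 °C.
Spread: 29.650 − 21.667 = 7.983 °C.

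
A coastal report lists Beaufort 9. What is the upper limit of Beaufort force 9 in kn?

Beaufort 9 (strong gale) spans 41–47 knots.

47 kt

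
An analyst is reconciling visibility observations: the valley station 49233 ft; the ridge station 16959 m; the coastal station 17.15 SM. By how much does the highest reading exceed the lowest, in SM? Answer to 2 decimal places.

the valley station: 49233 ft = 9.3244 SM.
the ridge station: 16959 m = 10.5378 SM.
Spread: 17.1500 − 9.3244 = 7.83 SM.

7.83 SM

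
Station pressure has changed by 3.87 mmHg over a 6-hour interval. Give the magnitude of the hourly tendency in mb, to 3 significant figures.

3.87 mmHg / 6 h × 1.33322 mb/mmHg = 0.860 mb/h.

0.860 mb per hour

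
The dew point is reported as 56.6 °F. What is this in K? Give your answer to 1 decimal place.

286.8 K

First to °C: 13.67 °C.
Then to K: 286.8 K.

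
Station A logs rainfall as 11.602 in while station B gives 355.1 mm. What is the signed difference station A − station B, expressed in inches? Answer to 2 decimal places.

-2.38 in

station B: 355.1 mm = 13.9803 in.
Difference: 11.6020 − 13.9803 = -2.38 in.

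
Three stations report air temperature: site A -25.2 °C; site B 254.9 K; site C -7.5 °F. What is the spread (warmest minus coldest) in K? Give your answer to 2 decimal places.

site B: 254.9 K = -18.250 °C.
site C: -7.5 °F = -21.944 °C.
Spread: (-18.250) − (-25.200) = 6.950 °C.

6.95 K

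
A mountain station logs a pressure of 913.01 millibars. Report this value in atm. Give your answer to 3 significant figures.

0.901 atm

1 mb = 0.000986923 atm, so 913.01 × 0.000986923 = 0.901 atm.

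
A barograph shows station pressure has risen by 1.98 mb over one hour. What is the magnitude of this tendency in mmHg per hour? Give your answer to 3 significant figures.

1.98 mb / 1 h × 0.750062 mmHg/mb = 1.49 mmHg/h.

1.49 mmHg per hour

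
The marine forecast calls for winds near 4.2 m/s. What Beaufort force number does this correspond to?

4.2 m/s lies in the Beaufort 3 band (gentle breeze, 3.4–5.4 m/s).

Beaufort force 3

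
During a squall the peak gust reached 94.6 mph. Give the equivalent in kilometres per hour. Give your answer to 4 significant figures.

1 mph = 1.60934 km/h, so 94.6 × 1.60934 = 152.2 km/h.

152.2 km/h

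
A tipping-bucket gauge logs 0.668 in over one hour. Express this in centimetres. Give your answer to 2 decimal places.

1 in = 2.54 cm, so 0.668 × 2.54 = 1.70 cm.

1.70 cm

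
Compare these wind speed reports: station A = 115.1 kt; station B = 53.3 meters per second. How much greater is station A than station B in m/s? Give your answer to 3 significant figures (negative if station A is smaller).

5.91 m/s

station A: 115.1 kt = 59.2126 m/s.
Difference: 59.2126 − 53.3000 = 5.91 m/s.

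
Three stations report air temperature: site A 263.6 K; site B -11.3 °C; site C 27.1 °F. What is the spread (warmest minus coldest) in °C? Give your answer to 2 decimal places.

site A: 263.6 K = -9.550 °C.
site C: 27.1 °F = -2.722 °C.
Spread: (-2.722) − (-11.300) = 8.578 °C.

8.58 °C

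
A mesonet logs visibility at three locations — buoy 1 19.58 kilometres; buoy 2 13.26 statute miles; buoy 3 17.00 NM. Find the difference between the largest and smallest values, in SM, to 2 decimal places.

buoy 1: 19.58 km = 12.1664 SM.
buoy 3: 17.00 nmi = 19.5633 SM.
Spread: 19.5633 − 12.1664 = 7.40 SM.

7.40 SM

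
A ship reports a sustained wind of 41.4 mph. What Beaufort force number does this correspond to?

Beaufort force 8

41.4 mph = 18.5 m/s, which is Beaufort 8 (gale, 17.2–20.7 m/s).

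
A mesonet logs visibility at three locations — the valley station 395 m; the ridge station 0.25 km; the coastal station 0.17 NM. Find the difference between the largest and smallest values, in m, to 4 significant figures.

145.0 m

the ridge station: 0.25 km = 250.000 m.
the coastal station: 0.17 nmi = 314.840 m.
Spread: 395.000 − 250.000 = 145.0 m.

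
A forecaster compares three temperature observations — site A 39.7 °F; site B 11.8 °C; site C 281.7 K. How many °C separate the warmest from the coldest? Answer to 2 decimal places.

site A: 39.7 °F = 4.278 °C.
site C: 281.7 K = 8.550 °C.
Spread: 11.800 − 4.278 = 7.522 °C.

7.52 °C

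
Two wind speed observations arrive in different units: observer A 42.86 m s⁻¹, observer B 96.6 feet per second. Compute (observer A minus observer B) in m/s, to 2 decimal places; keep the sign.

observer B: 96.6 ft/s = 29.4437 m/s.
Difference: 42.8600 − 29.4437 = 13.42 m/s.

13.42 m/s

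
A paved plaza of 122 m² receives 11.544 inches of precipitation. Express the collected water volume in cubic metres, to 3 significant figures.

Depth: 11.544 in × 25.4 = 293.2176 mm.
1 mm over 1 m² is 1 L, so volume = 293.2176 × 122 = 35772.547 L = 35.8 m³.

35.8 cubic metres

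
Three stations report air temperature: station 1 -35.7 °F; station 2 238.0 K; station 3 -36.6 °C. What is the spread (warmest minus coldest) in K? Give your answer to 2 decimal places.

station 1: -35.7 °F = -37.611 °C.
station 2: 238.0 K = -35.150 °C.
Spread: (-35.150) − (-37.611) = 2.461 °C.

2.46 K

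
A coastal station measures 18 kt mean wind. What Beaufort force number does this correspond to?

18 kt lies in the Beaufort 5 band (fresh breeze, 17–21 kt).

Beaufort force 5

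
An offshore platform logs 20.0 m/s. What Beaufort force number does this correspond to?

Beaufort force 8

20.0 m/s lies in the Beaufort 8 band (gale, 17.2–20.7 m/s).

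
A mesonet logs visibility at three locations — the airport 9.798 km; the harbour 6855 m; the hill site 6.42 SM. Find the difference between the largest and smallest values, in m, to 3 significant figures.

the airport: 9.798 km = 9798.00 m.
the hill site: 6.42 SM = 10331.99 m.
Spread: 10331.99 − 6855.00 = 3480 m.

3480 m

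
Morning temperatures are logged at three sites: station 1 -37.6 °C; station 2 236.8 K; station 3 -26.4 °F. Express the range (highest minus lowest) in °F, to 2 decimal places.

9.28 °F

station 2: 236.8 K = -36.350 °C.
station 3: -26.4 °F = -32.444 °C.
Spread: (-32.444) − (-37.600) = 5.156 °C = 9.28 °F.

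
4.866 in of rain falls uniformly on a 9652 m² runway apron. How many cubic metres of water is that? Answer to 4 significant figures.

Depth: 4.866 in × 25.4 = 123.5964 mm.
1 mm over 1 m² is 1 L, so volume = 123.5964 × 9652 = 1192952.5 L = 1193 m³.

1193 cubic metres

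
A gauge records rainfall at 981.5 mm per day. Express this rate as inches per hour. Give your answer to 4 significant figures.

981.5 mm/day × 0.0393701 in/mm × 0.0416667 day/hour = 1.610 in/hour.

1.610 in/hour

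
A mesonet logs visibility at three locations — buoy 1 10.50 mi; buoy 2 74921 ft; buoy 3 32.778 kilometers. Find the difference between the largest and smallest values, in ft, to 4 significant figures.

buoy 1: 10.50 SM = 55440.00 ft.
buoy 3: 32.778 km = 107539.37 ft.
Spread: 107539.37 − 55440.00 = 52100 ft.

52100 ft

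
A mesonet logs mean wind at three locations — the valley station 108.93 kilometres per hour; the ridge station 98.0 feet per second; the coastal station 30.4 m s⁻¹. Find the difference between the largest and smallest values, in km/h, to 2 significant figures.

1.9 km/h

the ridge station: 98.0 ft/s = 107.533 km/h.
the coastal station: 30.4 m/s = 109.440 km/h.
Spread: 109.440 − 107.533 = 1.9 km/h.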